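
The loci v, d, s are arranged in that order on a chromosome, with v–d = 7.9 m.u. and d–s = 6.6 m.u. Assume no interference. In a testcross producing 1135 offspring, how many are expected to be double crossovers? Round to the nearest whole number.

Map distances give recombination frequencies of 0.079 and 0.066 for the two intervals.
With no interference, expected double-crossover frequency = 0.079 × 0.066 = 0.00521.
Expected number = 0.00521 × 1135 = 5.92 ≈ 6.

6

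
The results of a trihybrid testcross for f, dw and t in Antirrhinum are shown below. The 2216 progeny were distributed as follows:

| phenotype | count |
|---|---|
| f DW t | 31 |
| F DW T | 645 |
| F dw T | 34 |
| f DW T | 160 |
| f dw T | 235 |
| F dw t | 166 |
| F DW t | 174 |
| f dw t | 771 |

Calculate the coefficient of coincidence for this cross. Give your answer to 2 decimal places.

0.78

The two most frequent reciprocal classes, f dw t and F DW T, are the parental types, so the F1 was f dw t / F DW T.
The two rarest classes, f DW t and F dw T, are the double crossovers. Comparing them with the parentals, only the dw allele has switched, so dw is the middle locus and the order is t – dw – f.
t–dw: (409 + 65)/2216 = 0.2139; dw–f: (326 + 65)/2216 = 0.1764.
Expected DCO frequency = 0.2139 × 0.1764 ≈ 0.03773; observed = 65/2216 ≈ 0.02933.
Coefficient of coincidence = 0.02933/0.03773 ≈ 0.78.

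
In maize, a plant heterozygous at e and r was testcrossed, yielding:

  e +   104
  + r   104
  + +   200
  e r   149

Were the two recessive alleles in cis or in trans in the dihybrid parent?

cis

The two most frequent classes are + + (200) and e r (149); these are the parental (non-recombinant) types.
So the F1 carried + + on one chromosome and e r on the other — the recessive alleles are on the same chromosome (cis / coupling).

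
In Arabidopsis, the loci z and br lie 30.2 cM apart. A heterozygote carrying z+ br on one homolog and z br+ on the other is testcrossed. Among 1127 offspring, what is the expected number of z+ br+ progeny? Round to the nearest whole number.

A map distance of 30.2 cM corresponds to a recombination frequency of 0.302.
The F1 is z+ br / z br+, so z+ br+ is a recombinant gamete class with expected frequency r/2 = 0.302/2 = 0.1510.
Expected number = 0.1510 × 1127 = 170.18 ≈ 170.

170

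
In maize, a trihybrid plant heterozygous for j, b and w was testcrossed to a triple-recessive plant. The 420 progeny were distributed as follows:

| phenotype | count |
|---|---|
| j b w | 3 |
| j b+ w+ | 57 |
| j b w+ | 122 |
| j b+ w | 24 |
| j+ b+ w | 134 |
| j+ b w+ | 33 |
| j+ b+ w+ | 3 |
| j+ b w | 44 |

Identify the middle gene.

The two most frequent reciprocal classes, j b w+ and j+ b+ w, are the parental types, so the F1 was j b w+ / j+ b+ w.
The two rarest classes, j b w and j+ b+ w+, are the double crossovers. Comparing them with the parentals, only the w allele has switched, so w is the middle locus and the order is j – w – b.

w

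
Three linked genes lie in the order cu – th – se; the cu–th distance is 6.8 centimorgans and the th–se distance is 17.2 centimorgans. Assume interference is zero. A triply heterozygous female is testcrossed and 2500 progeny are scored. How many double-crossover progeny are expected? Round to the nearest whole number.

Map distances give recombination frequencies of 0.068 and 0.172 for the two intervals.
With no interference, expected double-crossover frequency = 0.068 × 0.172 = 0.01170.
Expected number = 0.01170 × 2500 = 29.24 ≈ 29.

29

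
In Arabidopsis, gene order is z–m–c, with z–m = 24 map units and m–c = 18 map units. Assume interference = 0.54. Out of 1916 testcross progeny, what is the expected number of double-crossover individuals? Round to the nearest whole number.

38

Map distances give recombination frequencies of 0.240 and 0.180 for the two intervals.
With interference 0.54 (so coincidence = 0.46), expected double-crossover frequency = 0.240 × 0.180 × 0.46 = 0.01987.
Expected number = 0.01987 × 1916 = 38.07 ≈ 38.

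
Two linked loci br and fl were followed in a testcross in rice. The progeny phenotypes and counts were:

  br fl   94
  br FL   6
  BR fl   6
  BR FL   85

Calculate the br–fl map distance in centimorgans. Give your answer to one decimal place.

6.3 centimorgans

The two most frequent classes, BR FL (85) and br fl (94), are the parental types, so the F1 was BR FL / br fl.
The recombinant classes are BR fl and br FL: 6 + 6 = 12.
Recombination frequency = 12/191 = 0.0628 ≈ 6.3%, i.e. 6.3 centimorgans.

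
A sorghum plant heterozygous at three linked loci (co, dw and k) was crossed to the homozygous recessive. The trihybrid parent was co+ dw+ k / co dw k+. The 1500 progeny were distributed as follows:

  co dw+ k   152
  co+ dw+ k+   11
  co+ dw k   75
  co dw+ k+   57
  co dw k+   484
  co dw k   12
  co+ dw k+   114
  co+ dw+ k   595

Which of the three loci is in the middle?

The two rarest classes, co+ dw+ k+ and co dw k, are the double crossovers. Comparing them with the parentals, only the k allele has switched, so k is the middle locus and the order is dw – k – co.

k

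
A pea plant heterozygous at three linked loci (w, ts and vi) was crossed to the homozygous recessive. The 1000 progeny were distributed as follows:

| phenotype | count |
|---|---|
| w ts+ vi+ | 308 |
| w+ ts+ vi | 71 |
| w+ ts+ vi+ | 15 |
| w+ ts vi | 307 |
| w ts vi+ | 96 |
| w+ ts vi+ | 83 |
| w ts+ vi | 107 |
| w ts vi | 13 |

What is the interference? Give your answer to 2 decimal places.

0.34

The two most frequent reciprocal classes, w ts+ vi+ and w+ ts vi, are the parental types, so the F1 was w ts+ vi+ / w+ ts vi.
The two rarest classes, w+ ts+ vi+ and w ts vi, are the double crossovers. Comparing them with the parentals, only the w allele has switched, so w is the middle locus and the order is vi – w – ts.
vi–w: (190 + 28)/1000 = 0.2180; w–ts: (167 + 28)/1000 = 0.1950.
Expected DCO frequency = 0.2180 × 0.1950 ≈ 0.04251; observed = 28/1000 ≈ 0.02800.
Coefficient of coincidence = 0.02800/0.04251 ≈ 0.66; interference = 1 − 0.66 = 0.34.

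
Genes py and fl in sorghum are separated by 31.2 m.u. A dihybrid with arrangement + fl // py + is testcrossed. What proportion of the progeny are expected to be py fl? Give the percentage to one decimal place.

15.6%

A map distance of 31.2 m.u. corresponds to a recombination frequency of 0.312.
The F1 is + fl / py +, so py fl is a recombinant gamete class with expected frequency r/2 = 0.312/2 = 0.1560.
That is 0.1560 = 15.6% of the progeny.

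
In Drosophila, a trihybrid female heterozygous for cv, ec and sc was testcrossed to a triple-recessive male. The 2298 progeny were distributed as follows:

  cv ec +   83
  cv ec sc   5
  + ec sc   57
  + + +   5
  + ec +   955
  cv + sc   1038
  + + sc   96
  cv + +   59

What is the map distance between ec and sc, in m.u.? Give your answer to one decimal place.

5.5 m.u.

The two most frequent reciprocal classes, cv + sc and + ec +, are the parental types, so the F1 was cv + sc / + ec +.
The two rarest classes, cv ec sc and + + +, are the double crossovers. Comparing them with the parentals, only the ec allele has switched, so ec is the middle locus and the order is sc – ec – cv.
Crossovers in the sc–ec interval produce the single-crossover classes cv + + and + ec sc (59 + 57 = 116) plus the double crossovers (10).
RF(sc–ec) = (116 + 10) / 2298 = 126/2298 = 0.0548 → 5.5 m.u.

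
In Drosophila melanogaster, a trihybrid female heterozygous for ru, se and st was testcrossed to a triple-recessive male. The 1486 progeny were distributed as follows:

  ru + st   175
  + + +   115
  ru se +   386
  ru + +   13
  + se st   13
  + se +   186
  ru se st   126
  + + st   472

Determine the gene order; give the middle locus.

se

The two most frequent reciprocal classes, + + st and ru se +, are the parental types, so the F1 was + + st / ru se +.
The two rarest classes, + se st and ru + +, are the double crossovers. Comparing them with the parentals, only the se allele has switched, so se is the middle locus and the order is st – se – ru.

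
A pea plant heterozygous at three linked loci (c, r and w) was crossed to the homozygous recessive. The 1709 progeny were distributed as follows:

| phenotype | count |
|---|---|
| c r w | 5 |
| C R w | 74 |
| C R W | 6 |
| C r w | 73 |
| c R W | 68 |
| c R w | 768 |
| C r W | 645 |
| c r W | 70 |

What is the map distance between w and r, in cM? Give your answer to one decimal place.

The two most frequent reciprocal classes, C r W and c R w, are the parental types, so the F1 was C r W / c R w.
The two rarest classes, C R W and c r w, are the double crossovers. Comparing them with the parentals, only the r allele has switched, so r is the middle locus and the order is c – r – w.
Crossovers in the r–w interval produce the single-crossover classes C r w and c R W (73 + 68 = 141) plus the double crossovers (11).
RF(r–w) = (141 + 11) / 1709 = 152/1709 = 0.0889 → 8.9 cM.

8.9 cM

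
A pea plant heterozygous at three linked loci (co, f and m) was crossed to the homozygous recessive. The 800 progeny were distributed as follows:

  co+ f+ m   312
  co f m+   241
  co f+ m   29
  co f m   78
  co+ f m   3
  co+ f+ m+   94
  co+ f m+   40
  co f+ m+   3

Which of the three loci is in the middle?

The two most frequent reciprocal classes, co f m+ and co+ f+ m, are the parental types, so the F1 was co f m+ / co+ f+ m.
The two rarest classes, co f+ m+ and co+ f m, are the double crossovers. Comparing them with the parentals, only the f allele has switched, so f is the middle locus and the order is m – f – co.

f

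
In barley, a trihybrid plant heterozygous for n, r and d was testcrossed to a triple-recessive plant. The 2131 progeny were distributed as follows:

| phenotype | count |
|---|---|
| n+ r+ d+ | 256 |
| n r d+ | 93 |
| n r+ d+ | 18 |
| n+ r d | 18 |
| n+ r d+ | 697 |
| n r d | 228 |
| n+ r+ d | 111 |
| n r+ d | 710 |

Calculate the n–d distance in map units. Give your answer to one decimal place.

The two most frequent reciprocal classes, n r+ d and n+ r d+, are the parental types, so the F1 was n r+ d / n+ r d+.
The two rarest classes, n r+ d+ and n+ r d, are the double crossovers. Comparing them with the parentals, only the d allele has switched, so d is the middle locus and the order is r – d – n.
Crossovers in the d–n interval produce the single-crossover classes n+ r+ d and n r d+ (111 + 93 = 204) plus the double crossovers (36).
RF(d–n) = (204 + 36) / 2131 = 240/2131 = 0.1126 → 11.3 map units.

11.3 map units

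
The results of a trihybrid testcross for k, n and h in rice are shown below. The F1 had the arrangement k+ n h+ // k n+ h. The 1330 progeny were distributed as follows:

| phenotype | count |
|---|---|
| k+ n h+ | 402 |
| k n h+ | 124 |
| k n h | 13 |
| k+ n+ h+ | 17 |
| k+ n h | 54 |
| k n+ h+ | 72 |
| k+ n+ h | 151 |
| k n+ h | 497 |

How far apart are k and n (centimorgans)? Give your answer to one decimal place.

The two rarest classes, k+ n+ h+ and k n h, are the double crossovers. Comparing them with the parentals, only the n allele has switched, so n is the middle locus and the order is h – n – k.
Crossovers in the n–k interval produce the single-crossover classes k n h+ and k+ n+ h (124 + 151 = 275) plus the double crossovers (30).
RF(n–k) = (275 + 30) / 1330 = 305/1330 = 0.2293 → 22.9 centimorgans.

22.9 centimorgans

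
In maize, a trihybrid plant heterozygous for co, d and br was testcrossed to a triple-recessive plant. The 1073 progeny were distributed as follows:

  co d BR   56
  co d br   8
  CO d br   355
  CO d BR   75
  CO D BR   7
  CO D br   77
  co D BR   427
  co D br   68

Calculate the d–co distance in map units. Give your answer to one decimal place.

The two most frequent reciprocal classes, CO d br and co D BR, are the parental types, so the F1 was CO d br / co D BR.
The two rarest classes, co d br and CO D BR, are the double crossovers. Comparing them with the parentals, only the co allele has switched, so co is the middle locus and the order is d – co – br.
Crossovers in the d–co interval produce the single-crossover classes CO D br and co d BR (77 + 56 = 133) plus the double crossovers (15).
RF(d–co) = (133 + 15) / 1073 = 148/1073 = 0.1379 → 13.8 map units.

13.8 map units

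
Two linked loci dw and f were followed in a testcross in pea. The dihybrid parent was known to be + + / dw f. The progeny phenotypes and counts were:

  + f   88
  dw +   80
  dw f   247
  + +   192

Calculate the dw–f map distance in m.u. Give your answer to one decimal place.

The recombinant classes are + f and dw +: 88 + 80 = 168.
Recombination frequency = 168/607 = 0.2768 ≈ 27.7%, i.e. 27.7 m.u.

27.7 m.u.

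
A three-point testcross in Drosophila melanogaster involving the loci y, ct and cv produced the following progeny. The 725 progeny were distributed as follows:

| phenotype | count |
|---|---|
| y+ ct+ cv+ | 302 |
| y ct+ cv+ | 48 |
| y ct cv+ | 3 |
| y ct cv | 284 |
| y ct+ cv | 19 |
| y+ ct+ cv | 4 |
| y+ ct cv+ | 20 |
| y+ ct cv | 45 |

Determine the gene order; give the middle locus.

The two most frequent reciprocal classes, y+ ct+ cv+ and y ct cv, are the parental types, so the F1 was y+ ct+ cv+ / y ct cv.
The two rarest classes, y+ ct+ cv and y ct cv+, are the double crossovers. Comparing them with the parentals, only the cv allele has switched, so cv is the middle locus and the order is y – cv – ct.

cv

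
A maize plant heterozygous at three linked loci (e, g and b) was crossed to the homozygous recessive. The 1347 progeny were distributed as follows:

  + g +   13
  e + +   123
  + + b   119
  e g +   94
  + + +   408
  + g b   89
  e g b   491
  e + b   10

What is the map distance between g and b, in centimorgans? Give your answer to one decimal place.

The two most frequent reciprocal classes, + + + and e g b, are the parental types, so the F1 was + + + / e g b.
The two rarest classes, + g + and e + b, are the double crossovers. Comparing them with the parentals, only the g allele has switched, so g is the middle locus and the order is b – g – e.
Crossovers in the b–g interval produce the single-crossover classes + + b and e g + (119 + 94 = 213) plus the double crossovers (23).
RF(b–g) = (213 + 23) / 1347 = 236/1347 = 0.1752 → 17.5 centimorgans.

17.5 centimorgans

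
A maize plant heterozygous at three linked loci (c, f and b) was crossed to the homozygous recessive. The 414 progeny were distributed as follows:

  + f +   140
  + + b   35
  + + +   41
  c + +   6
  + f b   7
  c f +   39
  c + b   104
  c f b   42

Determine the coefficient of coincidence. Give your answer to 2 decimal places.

The two most frequent reciprocal classes, c + b and + f +, are the parental types, so the F1 was c + b / + f +.
The two rarest classes, c + + and + f b, are the double crossovers. Comparing them with the parentals, only the b allele has switched, so b is the middle locus and the order is f – b – c.
f–b: (83 + 13)/414 = 0.2319; b–c: (74 + 13)/414 = 0.2101.
Expected DCO frequency = 0.2319 × 0.2101 ≈ 0.04872; observed = 13/414 ≈ 0.03140.
Coefficient of coincidence = 0.03140/0.04872 ≈ 0.64.

0.64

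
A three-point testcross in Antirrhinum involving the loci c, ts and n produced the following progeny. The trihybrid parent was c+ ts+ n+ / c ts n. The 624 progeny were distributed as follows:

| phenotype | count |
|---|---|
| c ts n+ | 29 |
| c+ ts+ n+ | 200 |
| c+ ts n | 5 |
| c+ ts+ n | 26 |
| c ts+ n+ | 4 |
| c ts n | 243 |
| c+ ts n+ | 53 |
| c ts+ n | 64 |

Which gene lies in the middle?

The two rarest classes, c ts+ n+ and c+ ts n, are the double crossovers. Comparing them with the parentals, only the c allele has switched, so c is the middle locus and the order is n – c – ts.

c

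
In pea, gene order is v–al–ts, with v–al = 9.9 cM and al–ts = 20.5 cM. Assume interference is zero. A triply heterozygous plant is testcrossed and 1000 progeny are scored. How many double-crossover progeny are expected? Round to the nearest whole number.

Map distances give recombination frequencies of 0.099 and 0.205 for the two intervals.
With no interference, expected double-crossover frequency = 0.099 × 0.205 = 0.02030.
Expected number = 0.02030 × 1000 = 20.30 ≈ 20.

20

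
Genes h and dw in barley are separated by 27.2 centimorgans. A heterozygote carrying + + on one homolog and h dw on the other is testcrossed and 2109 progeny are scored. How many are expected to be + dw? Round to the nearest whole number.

A map distance of 27.2 centimorgans corresponds to a recombination frequency of 0.272.
The F1 is + + / h dw, so + dw is a recombinant gamete class with expected frequency r/2 = 0.272/2 = 0.1360.
Expected number = 0.1360 × 2109 = 286.82 ≈ 287.

287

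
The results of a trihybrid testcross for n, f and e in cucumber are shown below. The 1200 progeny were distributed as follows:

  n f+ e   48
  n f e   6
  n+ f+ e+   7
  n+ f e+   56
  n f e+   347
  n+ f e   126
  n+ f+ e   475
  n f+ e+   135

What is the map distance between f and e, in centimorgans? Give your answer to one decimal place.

The two most frequent reciprocal classes, n+ f+ e and n f e+, are the parental types, so the F1 was n+ f+ e / n f e+.
The two rarest classes, n+ f+ e+ and n f e, are the double crossovers. Comparing them with the parentals, only the e allele has switched, so e is the middle locus and the order is n – e – f.
Crossovers in the e–f interval produce the single-crossover classes n+ f e and n f+ e+ (126 + 135 = 261) plus the double crossovers (13).
RF(e–f) = (261 + 13) / 1200 = 274/1200 = 0.2283 → 22.8 centimorgans.

22.8 centimorgans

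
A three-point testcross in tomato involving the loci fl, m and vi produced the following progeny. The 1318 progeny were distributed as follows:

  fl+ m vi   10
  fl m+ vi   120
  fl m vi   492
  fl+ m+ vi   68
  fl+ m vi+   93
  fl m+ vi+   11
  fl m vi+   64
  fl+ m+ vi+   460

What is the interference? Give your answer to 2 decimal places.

The two most frequent reciprocal classes, fl+ m+ vi+ and fl m vi, are the parental types, so the F1 was fl+ m+ vi+ / fl m vi.
The two rarest classes, fl m+ vi+ and fl+ m vi, are the double crossovers. Comparing them with the parentals, only the fl allele has switched, so fl is the middle locus and the order is m – fl – vi.
m–fl: (213 + 21)/1318 = 0.1775; fl–vi: (132 + 21)/1318 = 0.1161.
Expected DCO frequency = 0.1775 × 0.1161 ≈ 0.02061; observed = 21/1318 ≈ 0.01593.
Coefficient of coincidence = 0.01593/0.02061 ≈ 0.77; interference = 1 − 0.77 = 0.23.

0.23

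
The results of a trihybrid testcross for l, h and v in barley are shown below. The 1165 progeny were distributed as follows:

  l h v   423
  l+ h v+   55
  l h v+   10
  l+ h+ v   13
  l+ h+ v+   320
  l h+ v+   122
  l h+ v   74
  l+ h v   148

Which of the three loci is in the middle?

The two most frequent reciprocal classes, l+ h+ v+ and l h v, are the parental types, so the F1 was l+ h+ v+ / l h v.
The two rarest classes, l+ h+ v and l h v+, are the double crossovers. Comparing them with the parentals, only the v allele has switched, so v is the middle locus and the order is h – v – l.

v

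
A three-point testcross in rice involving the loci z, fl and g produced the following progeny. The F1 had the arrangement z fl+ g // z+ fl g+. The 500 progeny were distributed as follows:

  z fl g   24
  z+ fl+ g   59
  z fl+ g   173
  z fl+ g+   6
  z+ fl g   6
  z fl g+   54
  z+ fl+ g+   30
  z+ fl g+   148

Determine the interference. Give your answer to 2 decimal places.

The two rarest classes, z fl+ g+ and z+ fl g, are the double crossovers. Comparing them with the parentals, only the g allele has switched, so g is the middle locus and the order is z – g – fl.
z–g: (113 + 12)/500 = 0.2500; g–fl: (54 + 12)/500 = 0.1320.
Expected DCO frequency = 0.2500 × 0.1320 ≈ 0.03300; observed = 12/500 ≈ 0.02400.
Coefficient of coincidence = 0.02400/0.03300 ≈ 0.73; interference = 1 − 0.73 = 0.27.

0.27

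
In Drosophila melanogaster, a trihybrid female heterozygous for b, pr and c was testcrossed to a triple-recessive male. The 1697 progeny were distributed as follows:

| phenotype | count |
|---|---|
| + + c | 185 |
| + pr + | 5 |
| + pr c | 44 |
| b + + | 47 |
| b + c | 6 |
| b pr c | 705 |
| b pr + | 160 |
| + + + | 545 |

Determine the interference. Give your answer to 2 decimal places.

0.49

The two most frequent reciprocal classes, b pr c and + + +, are the parental types, so the F1 was b pr c / + + +.
The two rarest classes, b + c and + pr +, are the double crossovers. Comparing them with the parentals, only the pr allele has switched, so pr is the middle locus and the order is c – pr – b.
c–pr: (345 + 11)/1697 = 0.2098; pr–b: (91 + 11)/1697 = 0.0601.
Expected DCO frequency = 0.2098 × 0.0601 ≈ 0.01261; observed = 11/1697 ≈ 0.00648.
Coefficient of coincidence = 0.00648/0.01261 ≈ 0.51; interference = 1 − 0.51 = 0.49.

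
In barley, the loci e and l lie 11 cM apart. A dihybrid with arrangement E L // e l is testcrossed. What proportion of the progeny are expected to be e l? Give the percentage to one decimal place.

44.5%

A map distance of 11 cM corresponds to a recombination frequency of 0.110.
The F1 is E L / e l, so e l is a parental gamete class with expected frequency (1 − r)/2 = 0.890/2 = 0.4450.
That is 0.4450 = 44.5% of the progeny.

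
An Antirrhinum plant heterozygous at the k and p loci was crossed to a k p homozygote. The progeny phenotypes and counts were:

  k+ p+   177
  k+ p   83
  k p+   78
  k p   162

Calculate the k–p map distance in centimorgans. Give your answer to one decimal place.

The two most frequent classes, k+ p+ (177) and k p (162), are the parental types, so the F1 was k+ p+ / k p.
The recombinant classes are k+ p and k p+: 83 + 78 = 161.
Recombination frequency = 161/500 = 0.3220 ≈ 32.2%, i.e. 32.2 centimorgans.

32.2 centimorgans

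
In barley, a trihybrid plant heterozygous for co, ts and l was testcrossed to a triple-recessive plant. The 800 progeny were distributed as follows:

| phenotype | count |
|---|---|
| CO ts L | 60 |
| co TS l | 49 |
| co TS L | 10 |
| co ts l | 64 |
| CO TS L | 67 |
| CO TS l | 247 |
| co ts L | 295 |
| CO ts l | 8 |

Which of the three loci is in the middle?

The two most frequent reciprocal classes, CO TS l and co ts L, are the parental types, so the F1 was CO TS l / co ts L.
The two rarest classes, CO ts l and co TS L, are the double crossovers. Comparing them with the parentals, only the ts allele has switched, so ts is the middle locus and the order is co – ts – l.

ts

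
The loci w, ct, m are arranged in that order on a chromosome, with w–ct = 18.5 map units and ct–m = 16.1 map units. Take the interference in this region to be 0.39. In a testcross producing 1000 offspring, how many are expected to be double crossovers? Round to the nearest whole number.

Map distances give recombination frequencies of 0.185 and 0.161 for the two intervals.
With interference 0.39 (so coincidence = 0.61), expected double-crossover frequency = 0.185 × 0.161 × 0.61 = 0.01817.
Expected number = 0.01817 × 1000 = 18.17 ≈ 18.

18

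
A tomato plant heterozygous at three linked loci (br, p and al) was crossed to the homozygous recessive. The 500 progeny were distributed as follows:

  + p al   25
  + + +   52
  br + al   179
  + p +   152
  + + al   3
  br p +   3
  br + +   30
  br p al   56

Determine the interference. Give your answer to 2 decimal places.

0.57

The two most frequent reciprocal classes, br + al and + p +, are the parental types, so the F1 was br + al / + p +.
The two rarest classes, + + al and br p +, are the double crossovers. Comparing them with the parentals, only the br allele has switched, so br is the middle locus and the order is p – br – al.
p–br: (108 + 6)/500 = 0.2280; br–al: (55 + 6)/500 = 0.1220.
Expected DCO frequency = 0.2280 × 0.1220 ≈ 0.02782; observed = 6/500 ≈ 0.01200.
Coefficient of coincidence = 0.01200/0.02782 ≈ 0.43; interference = 1 − 0.43 = 0.57.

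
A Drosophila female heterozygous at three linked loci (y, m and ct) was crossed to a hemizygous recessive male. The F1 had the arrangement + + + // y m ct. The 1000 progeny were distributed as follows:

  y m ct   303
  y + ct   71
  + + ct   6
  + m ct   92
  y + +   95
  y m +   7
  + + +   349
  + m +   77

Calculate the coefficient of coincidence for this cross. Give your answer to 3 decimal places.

The two rarest classes, + + ct and y m +, are the double crossovers. Comparing them with the parentals, only the ct allele has switched, so ct is the middle locus and the order is m – ct – y.
m–ct: (148 + 13)/1000 = 0.1610; ct–y: (187 + 13)/1000 = 0.2000.
Expected DCO frequency = 0.1610 × 0.2000 ≈ 0.03220; observed = 13/1000 ≈ 0.01300.
Coefficient of coincidence = 0.01300/0.03220 ≈ 0.404.

0.404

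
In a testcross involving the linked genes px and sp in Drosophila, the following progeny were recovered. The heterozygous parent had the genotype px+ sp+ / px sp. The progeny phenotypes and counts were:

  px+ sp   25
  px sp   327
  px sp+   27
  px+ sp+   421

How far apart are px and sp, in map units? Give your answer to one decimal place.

The recombinant classes are px+ sp and px sp+: 25 + 27 = 52.
Recombination frequency = 52/800 = 0.0650 ≈ 6.5%, i.e. 6.5 map units.

6.5 map units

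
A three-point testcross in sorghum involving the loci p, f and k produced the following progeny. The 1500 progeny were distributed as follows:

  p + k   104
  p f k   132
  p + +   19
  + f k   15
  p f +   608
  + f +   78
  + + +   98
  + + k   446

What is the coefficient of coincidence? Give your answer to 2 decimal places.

0.89

The two most frequent reciprocal classes, p f + and + + k, are the parental types, so the F1 was p f + / + + k.
The two rarest classes, p + + and + f k, are the double crossovers. Comparing them with the parentals, only the f allele has switched, so f is the middle locus and the order is k – f – p.
k–f: (230 + 34)/1500 = 0.1760; f–p: (182 + 34)/1500 = 0.1440.
Expected DCO frequency = 0.1760 × 0.1440 ≈ 0.02534; observed = 34/1500 ≈ 0.02267.
Coefficient of coincidence = 0.02267/0.02534 ≈ 0.89.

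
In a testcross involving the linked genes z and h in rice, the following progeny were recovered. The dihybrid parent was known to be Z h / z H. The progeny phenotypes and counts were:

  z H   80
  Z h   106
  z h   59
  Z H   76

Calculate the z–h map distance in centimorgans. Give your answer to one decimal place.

42.1 centimorgans

The recombinant classes are Z H and z h: 76 + 59 = 135.
Recombination frequency = 135/321 = 0.4206 ≈ 42.1%, i.e. 42.1 centimorgans.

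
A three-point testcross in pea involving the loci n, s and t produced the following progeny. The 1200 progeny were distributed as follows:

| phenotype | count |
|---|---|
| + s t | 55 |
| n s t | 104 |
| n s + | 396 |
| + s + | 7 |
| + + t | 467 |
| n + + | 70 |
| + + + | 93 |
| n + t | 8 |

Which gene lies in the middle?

n

The two most frequent reciprocal classes, n s + and + + t, are the parental types, so the F1 was n s + / + + t.
The two rarest classes, + s + and n + t, are the double crossovers. Comparing them with the parentals, only the n allele has switched, so n is the middle locus and the order is t – n – s.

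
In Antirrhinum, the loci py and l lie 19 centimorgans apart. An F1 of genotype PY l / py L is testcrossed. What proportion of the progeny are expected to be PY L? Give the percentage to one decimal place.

A map distance of 19 centimorgans corresponds to a recombination frequency of 0.190.
The F1 is PY l / py L, so PY L is a recombinant gamete class with expected frequency r/2 = 0.190/2 = 0.0950.
That is 0.0950 = 9.5% of the progeny.

9.5%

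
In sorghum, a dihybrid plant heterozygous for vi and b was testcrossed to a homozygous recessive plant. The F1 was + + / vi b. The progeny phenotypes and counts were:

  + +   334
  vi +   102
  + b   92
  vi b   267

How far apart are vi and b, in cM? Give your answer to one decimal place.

The recombinant classes are + b and vi +: 92 + 102 = 194.
Recombination frequency = 194/795 = 0.2440 ≈ 24.4%, i.e. 24.4 cM.

24.4 cM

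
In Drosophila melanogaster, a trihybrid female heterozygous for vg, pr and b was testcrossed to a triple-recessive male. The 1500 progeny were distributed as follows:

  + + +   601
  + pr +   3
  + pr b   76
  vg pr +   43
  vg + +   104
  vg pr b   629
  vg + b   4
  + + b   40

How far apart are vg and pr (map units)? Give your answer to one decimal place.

The two most frequent reciprocal classes, + + + and vg pr b, are the parental types, so the F1 was + + + / vg pr b.
The two rarest classes, + pr + and vg + b, are the double crossovers. Comparing them with the parentals, only the pr allele has switched, so pr is the middle locus and the order is vg – pr – b.
Crossovers in the vg–pr interval produce the single-crossover classes vg + + and + pr b (104 + 76 = 180) plus the double crossovers (7).
RF(vg–pr) = (180 + 7) / 1500 = 187/1500 = 0.1247 → 12.5 map units.

12.5 map units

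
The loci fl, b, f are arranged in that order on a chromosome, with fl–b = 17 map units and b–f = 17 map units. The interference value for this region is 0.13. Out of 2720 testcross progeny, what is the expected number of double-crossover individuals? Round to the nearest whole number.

Map distances give recombination frequencies of 0.170 and 0.170 for the two intervals.
With interference 0.13 (so coincidence = 0.87), expected double-crossover frequency = 0.170 × 0.170 × 0.87 = 0.02514.
Expected number = 0.02514 × 2720 = 68.39 ≈ 68.

68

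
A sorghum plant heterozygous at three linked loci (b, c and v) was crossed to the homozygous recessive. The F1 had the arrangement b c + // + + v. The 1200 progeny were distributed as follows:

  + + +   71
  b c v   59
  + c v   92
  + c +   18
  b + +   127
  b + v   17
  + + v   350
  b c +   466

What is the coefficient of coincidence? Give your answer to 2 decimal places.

1.00

The two rarest classes, + c + and b + v, are the double crossovers. Comparing them with the parentals, only the b allele has switched, so b is the middle locus and the order is v – b – c.
v–b: (130 + 35)/1200 = 0.1375; b–c: (219 + 35)/1200 = 0.2117.
Expected DCO frequency = 0.1375 × 0.2117 ≈ 0.02911; observed = 35/1200 ≈ 0.02917.
Coefficient of coincidence = 0.02917/0.02911 ≈ 1.00.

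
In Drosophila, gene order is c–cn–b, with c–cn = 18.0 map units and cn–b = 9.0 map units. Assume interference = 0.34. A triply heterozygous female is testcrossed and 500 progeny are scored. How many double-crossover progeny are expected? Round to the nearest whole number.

Map distances give recombination frequencies of 0.180 and 0.090 for the two intervals.
With interference 0.34 (so coincidence = 0.66), expected double-crossover frequency = 0.180 × 0.090 × 0.66 = 0.01069.
Expected number = 0.01069 × 500 = 5.35 ≈ 5.

5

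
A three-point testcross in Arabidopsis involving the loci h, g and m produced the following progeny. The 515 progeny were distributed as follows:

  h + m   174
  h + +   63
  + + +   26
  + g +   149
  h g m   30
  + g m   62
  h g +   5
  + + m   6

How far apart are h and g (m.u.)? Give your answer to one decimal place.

The two most frequent reciprocal classes, + g + and h + m, are the parental types, so the F1 was + g + / h + m.
The two rarest classes, h g + and + + m, are the double crossovers. Comparing them with the parentals, only the h allele has switched, so h is the middle locus and the order is g – h – m.
Crossovers in the g–h interval produce the single-crossover classes + + + and h g m (26 + 30 = 56) plus the double crossovers (11).
RF(g–h) = (56 + 11) / 515 = 67/515 = 0.1301 → 13.0 m.u.

13.0 m.u.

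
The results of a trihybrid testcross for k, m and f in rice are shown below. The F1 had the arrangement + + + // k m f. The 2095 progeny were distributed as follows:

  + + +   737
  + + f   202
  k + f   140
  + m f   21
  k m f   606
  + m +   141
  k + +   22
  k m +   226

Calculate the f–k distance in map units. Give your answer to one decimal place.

The two rarest classes, k + + and + m f, are the double crossovers. Comparing them with the parentals, only the k allele has switched, so k is the middle locus and the order is f – k – m.
Crossovers in the f–k interval produce the single-crossover classes + + f and k m + (202 + 226 = 428) plus the double crossovers (43).
RF(f–k) = (428 + 43) / 2095 = 471/2095 = 0.2248 → 22.5 map units.

22.5 map units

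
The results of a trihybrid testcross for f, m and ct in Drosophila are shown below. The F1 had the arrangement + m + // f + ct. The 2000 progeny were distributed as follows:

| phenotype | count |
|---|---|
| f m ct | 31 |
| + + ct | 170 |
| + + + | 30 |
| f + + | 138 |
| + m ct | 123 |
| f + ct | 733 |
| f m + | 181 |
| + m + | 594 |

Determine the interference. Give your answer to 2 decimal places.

0.08

The two rarest classes, + + + and f m ct, are the double crossovers. Comparing them with the parentals, only the m allele has switched, so m is the middle locus and the order is f – m – ct.
f–m: (351 + 61)/2000 = 0.2060; m–ct: (261 + 61)/2000 = 0.1610.
Expected DCO frequency = 0.2060 × 0.1610 ≈ 0.03317; observed = 61/2000 ≈ 0.03050.
Coefficient of coincidence = 0.03050/0.03317 ≈ 0.92; interference = 1 − 0.92 = 0.08.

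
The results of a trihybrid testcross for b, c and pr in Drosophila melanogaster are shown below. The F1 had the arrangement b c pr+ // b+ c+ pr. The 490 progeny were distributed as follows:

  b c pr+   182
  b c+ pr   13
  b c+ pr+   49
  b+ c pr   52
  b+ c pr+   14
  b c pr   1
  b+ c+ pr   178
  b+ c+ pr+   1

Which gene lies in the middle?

pr

The two rarest classes, b c pr and b+ c+ pr+, are the double crossovers. Comparing them with the parentals, only the pr allele has switched, so pr is the middle locus and the order is c – pr – b.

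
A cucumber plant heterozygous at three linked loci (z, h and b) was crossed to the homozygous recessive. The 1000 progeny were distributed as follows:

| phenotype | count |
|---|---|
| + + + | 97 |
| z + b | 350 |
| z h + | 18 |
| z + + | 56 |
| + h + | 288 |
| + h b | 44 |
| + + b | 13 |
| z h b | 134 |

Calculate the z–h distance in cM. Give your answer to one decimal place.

The two most frequent reciprocal classes, + h + and z + b, are the parental types, so the F1 was + h + / z + b.
The two rarest classes, z h + and + + b, are the double crossovers. Comparing them with the parentals, only the z allele has switched, so z is the middle locus and the order is b – z – h.
Crossovers in the z–h interval produce the single-crossover classes + + + and z h b (97 + 134 = 231) plus the double crossovers (31).
RF(z–h) = (231 + 31) / 1000 = 262/1000 = 0.2620 → 26.2 cM.

26.2 cM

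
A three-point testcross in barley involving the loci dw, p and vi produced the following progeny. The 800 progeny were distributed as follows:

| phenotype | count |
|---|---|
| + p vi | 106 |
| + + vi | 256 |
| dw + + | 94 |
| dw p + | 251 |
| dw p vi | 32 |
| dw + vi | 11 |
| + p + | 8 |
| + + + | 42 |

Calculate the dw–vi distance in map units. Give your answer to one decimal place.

The two most frequent reciprocal classes, dw p + and + + vi, are the parental types, so the F1 was dw p + / + + vi.
The two rarest classes, + p + and dw + vi, are the double crossovers. Comparing them with the parentals, only the dw allele has switched, so dw is the middle locus and the order is p – dw – vi.
Crossovers in the dw–vi interval produce the single-crossover classes dw p vi and + + + (32 + 42 = 74) plus the double crossovers (19).
RF(dw–vi) = (74 + 19) / 800 = 93/800 = 0.1163 → 11.6 map units.

11.6 map units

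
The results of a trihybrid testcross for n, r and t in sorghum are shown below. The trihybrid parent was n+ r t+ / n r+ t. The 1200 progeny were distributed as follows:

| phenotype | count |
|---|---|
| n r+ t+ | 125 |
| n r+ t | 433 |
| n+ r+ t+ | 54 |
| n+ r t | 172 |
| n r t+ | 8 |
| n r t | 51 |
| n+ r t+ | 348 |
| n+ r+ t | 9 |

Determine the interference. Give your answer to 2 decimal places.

0.47

The two rarest classes, n r t+ and n+ r+ t, are the double crossovers. Comparing them with the parentals, only the n allele has switched, so n is the middle locus and the order is t – n – r.
t–n: (297 + 17)/1200 = 0.2617; n–r: (105 + 17)/1200 = 0.1017.
Expected DCO frequency = 0.2617 × 0.1017 ≈ 0.02661; observed = 17/1200 ≈ 0.01417.
Coefficient of coincidence = 0.01417/0.02661 ≈ 0.53; interference = 1 − 0.53 = 0.47.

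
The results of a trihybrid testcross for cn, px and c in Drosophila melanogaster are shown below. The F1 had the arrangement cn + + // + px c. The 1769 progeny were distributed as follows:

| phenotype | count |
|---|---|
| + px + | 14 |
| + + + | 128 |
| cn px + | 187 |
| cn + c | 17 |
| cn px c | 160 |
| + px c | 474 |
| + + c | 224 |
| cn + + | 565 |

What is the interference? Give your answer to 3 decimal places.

The two rarest classes, cn + c and + px +, are the double crossovers. Comparing them with the parentals, only the c allele has switched, so c is the middle locus and the order is px – c – cn.
px–c: (411 + 31)/1769 = 0.2499; c–cn: (288 + 31)/1769 = 0.1803.
Expected DCO frequency = 0.2499 × 0.1803 ≈ 0.04506; observed = 31/1769 ≈ 0.01752.
Coefficient of coincidence = 0.01752/0.04506 ≈ 0.389; interference = 1 − 0.389 = 0.611.

0.611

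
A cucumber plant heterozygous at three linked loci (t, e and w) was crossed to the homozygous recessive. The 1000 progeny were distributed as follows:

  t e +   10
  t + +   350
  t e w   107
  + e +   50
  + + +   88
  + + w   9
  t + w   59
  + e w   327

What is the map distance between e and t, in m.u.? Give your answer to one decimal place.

21.4 m.u.

The two most frequent reciprocal classes, + e w and t + +, are the parental types, so the F1 was + e w / t + +.
The two rarest classes, + + w and t e +, are the double crossovers. Comparing them with the parentals, only the e allele has switched, so e is the middle locus and the order is t – e – w.
Crossovers in the t–e interval produce the single-crossover classes t e w and + + + (107 + 88 = 195) plus the double crossovers (19).
RF(t–e) = (195 + 19) / 1000 = 214/1000 = 0.2140 → 21.4 m.u.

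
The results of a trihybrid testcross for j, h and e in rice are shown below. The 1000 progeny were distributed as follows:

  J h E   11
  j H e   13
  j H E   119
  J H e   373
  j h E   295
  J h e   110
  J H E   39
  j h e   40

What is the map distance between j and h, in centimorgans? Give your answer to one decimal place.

The two most frequent reciprocal classes, j h E and J H e, are the parental types, so the F1 was j h E / J H e.
The two rarest classes, J h E and j H e, are the double crossovers. Comparing them with the parentals, only the j allele has switched, so j is the middle locus and the order is e – j – h.
Crossovers in the j–h interval produce the single-crossover classes j H E and J h e (119 + 110 = 229) plus the double crossovers (24).
RF(j–h) = (229 + 24) / 1000 = 253/1000 = 0.2530 → 25.3 centimorgans.

25.3 centimorgans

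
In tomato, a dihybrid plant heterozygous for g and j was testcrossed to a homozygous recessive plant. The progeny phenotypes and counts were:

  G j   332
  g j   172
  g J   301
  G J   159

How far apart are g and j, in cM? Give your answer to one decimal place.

34.3 cM

The two most frequent classes, G j (332) and g J (301), are the parental types, so the F1 was G j / g J.
The recombinant classes are G J and g j: 159 + 172 = 331.
Recombination frequency = 331/964 = 0.3434 ≈ 34.3%, i.e. 34.3 cM.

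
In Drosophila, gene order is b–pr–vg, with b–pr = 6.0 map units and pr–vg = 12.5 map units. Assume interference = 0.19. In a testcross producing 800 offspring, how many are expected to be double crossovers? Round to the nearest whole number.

5

Map distances give recombination frequencies of 0.060 and 0.125 for the two intervals.
With interference 0.19 (so coincidence = 0.81), expected double-crossover frequency = 0.060 × 0.125 × 0.81 = 0.00608.
Expected number = 0.00608 × 800 = 4.86 ≈ 5.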